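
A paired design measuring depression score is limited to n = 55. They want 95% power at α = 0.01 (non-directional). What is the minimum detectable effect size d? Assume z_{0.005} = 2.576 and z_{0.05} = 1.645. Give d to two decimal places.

d_min ≈ 0.57

For a single sample (or paired design) of n = 55: d_min = (z_{α/2} + z_β)/√n.
z-sum = 2.576 + 1.645 = 4.221.
d_min = 4.221 / √55 = 4.221 / 7.416 = 0.569.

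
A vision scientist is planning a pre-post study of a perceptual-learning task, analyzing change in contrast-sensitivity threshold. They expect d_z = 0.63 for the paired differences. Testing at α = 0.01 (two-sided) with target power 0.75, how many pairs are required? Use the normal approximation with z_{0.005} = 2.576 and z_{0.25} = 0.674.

For a paired (one-sample on differences) test: n = ((z_{α/2} + z_β) / d)².
z_{α/2} + z_β = 2.576 + 0.674 = 3.250.
n = (3.250 / 0.63)² = 5.159² = 26.61.
Round up.

n = 27 pairs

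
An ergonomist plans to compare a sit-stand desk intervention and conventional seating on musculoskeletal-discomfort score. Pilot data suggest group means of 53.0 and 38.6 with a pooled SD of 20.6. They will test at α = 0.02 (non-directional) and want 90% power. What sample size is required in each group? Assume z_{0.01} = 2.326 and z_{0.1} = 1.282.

n = 54 per group

Cohen's d = |M₁ − M₂| / SD_pooled = |53.0 − 38.6| / 20.6 = 14.4 / 20.6 = 0.699.
For two independent groups with equal n: n = 2·((z_{α/2} + z_β) / d)².
z_{α/2} + z_β = 2.326 + 1.282 = 3.608.
n = 2 × (3.608 / 0.699)² = 2 × 5.162² = 2 × 26.64 = 53.3.
Round up to the next whole participant.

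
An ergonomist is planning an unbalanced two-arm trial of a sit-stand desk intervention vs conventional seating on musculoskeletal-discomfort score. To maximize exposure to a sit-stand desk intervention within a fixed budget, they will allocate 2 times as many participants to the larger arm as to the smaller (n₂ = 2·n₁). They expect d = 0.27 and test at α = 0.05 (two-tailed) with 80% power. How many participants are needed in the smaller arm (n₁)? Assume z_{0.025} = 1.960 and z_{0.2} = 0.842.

With allocation ratio k = n₂/n₁ = 2, Var(x̄₁−x̄₂) = σ²(1/n₁ + 1/(k·n₁)) = σ²·(k+1)/(k·n₁).
So n₁ = (1 + 1/k)·((z_{α/2} + z_β)/d)² = 1.500 × (2.802/0.27)².
n₁ = 1.500 × 107.70 = 161.5.
Round up: n₁ = 162, giving n₂ = 2 × 162 = 324.

n₁ = 162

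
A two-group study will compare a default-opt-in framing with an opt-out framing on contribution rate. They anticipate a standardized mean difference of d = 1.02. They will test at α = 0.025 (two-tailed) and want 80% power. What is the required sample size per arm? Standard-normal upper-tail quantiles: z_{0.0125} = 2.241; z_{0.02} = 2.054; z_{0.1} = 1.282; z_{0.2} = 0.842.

For two independent groups with equal n: n = 2·((z_{α/2} + z_β) / d)².
z_{α/2} + z_β = 2.241 + 0.842 = 3.083.
n = 2 × (3.083 / 1.02)² = 2 × 3.023² = 2 × 9.14 = 18.3.
Round up to the next whole participant.

n = 19 per group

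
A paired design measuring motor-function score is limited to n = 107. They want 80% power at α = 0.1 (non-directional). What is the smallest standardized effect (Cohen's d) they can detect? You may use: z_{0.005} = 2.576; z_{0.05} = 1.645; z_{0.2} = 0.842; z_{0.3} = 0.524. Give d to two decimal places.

For a single sample (or paired design) of n = 107: d_min = (z_{α/2} + z_β)/√n.
z-sum = 1.645 + 0.842 = 2.487.
d_min = 2.487 / √107 = 2.487 / 10.344 = 0.240.

d_min ≈ 0.24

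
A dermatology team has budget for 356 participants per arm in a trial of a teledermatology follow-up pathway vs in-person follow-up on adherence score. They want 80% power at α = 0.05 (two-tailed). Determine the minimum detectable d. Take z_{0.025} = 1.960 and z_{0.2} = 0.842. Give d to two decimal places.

d_min ≈ 0.21

For two independent groups of n = 356 each: d_min = (z_{α/2} + z_β)·√(2/n).
z-sum = 1.960 + 0.842 = 2.802.
d_min = 2.802 × √(2/356) = 2.802 × 0.0750 = 0.210.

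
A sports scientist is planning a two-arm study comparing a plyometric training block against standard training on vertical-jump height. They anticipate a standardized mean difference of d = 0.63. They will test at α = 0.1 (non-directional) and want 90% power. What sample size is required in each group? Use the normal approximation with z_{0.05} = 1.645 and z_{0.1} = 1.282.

For two independent groups with equal n: n = 2·((z_{α/2} + z_β) / d)².
z_{α/2} + z_β = 1.645 + 1.282 = 2.927.
n = 2 × (2.927 / 0.63)² = 2 × 4.646² = 2 × 21.59 = 43.2.
Round up to the next whole participant.

n = 44 per group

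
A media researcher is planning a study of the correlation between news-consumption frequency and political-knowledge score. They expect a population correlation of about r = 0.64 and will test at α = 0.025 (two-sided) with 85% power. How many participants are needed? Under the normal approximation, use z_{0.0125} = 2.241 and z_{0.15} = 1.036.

n = 22

Fisher's z: C = ½·ln((1+r)/(1−r)) = ½·ln(4.5556) = 0.7582.
n = ((z_{α/2} + z_β)/C)² + 3.
(2.241 + 1.036) / 0.7582 = 3.277 / 0.7582 = 4.322.
n = 4.322² + 3 = 18.68 + 3 = 21.7.
Round up.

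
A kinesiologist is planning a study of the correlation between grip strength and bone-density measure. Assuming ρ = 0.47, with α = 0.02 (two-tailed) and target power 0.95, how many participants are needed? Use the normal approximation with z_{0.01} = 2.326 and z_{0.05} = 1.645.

n = 64

Fisher's z: C = ½·ln((1+r)/(1−r)) = ½·ln(2.7736) = 0.5101.
n = ((z_{α/2} + z_β)/C)² + 3.
(2.326 + 1.645) / 0.5101 = 3.971 / 0.5101 = 7.785.
n = 7.785² + 3 = 60.60 + 3 = 63.6.
Round up.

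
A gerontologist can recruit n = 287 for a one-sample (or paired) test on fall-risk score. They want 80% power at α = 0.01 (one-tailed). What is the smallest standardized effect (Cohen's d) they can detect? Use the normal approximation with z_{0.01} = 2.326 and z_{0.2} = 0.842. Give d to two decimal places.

d_min ≈ 0.19

For a single sample (or paired design) of n = 287: d_min = (z_{α} + z_β)/√n.
z-sum = 2.326 + 0.842 = 3.168.
d_min = 3.168 / √287 = 3.168 / 16.941 = 0.187.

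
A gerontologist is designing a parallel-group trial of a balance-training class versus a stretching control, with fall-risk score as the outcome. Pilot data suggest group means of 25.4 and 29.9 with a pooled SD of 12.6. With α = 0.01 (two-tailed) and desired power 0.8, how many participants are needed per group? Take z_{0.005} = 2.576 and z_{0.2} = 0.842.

n = 184 per group

Cohen's d = |M₁ − M₂| / SD_pooled = |25.4 − 29.9| / 12.6 = 4.5 / 12.6 = 0.357.
For two independent groups with equal n: n = 2·((z_{α/2} + z_β) / d)².
z_{α/2} + z_β = 2.576 + 0.842 = 3.418.
n = 2 × (3.418 / 0.357)² = 2 × 9.574² = 2 × 91.67 = 183.3.
Round up to the next whole participant.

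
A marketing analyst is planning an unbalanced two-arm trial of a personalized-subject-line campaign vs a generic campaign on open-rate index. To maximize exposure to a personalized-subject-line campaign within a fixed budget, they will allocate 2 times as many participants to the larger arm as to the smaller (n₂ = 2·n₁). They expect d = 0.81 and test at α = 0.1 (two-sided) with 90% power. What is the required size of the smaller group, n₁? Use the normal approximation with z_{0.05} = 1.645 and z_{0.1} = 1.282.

With allocation ratio k = n₂/n₁ = 2, Var(x̄₁−x̄₂) = σ²(1/n₁ + 1/(k·n₁)) = σ²·(k+1)/(k·n₁).
So n₁ = (1 + 1/k)·((z_{α/2} + z_β)/d)² = 1.500 × (2.927/0.81)².
n₁ = 1.500 × 13.06 = 19.6.
Round up: n₁ = 20, giving n₂ = 2 × 20 = 40.

n₁ = 20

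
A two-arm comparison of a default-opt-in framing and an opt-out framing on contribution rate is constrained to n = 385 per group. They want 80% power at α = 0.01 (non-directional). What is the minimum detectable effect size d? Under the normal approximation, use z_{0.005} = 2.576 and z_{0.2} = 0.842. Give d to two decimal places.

For two independent groups of n = 385 each: d_min = (z_{α/2} + z_β)·√(2/n).
z-sum = 2.576 + 0.842 = 3.418.
d_min = 3.418 × √(2/385) = 3.418 × 0.0721 = 0.246.

d_min ≈ 0.25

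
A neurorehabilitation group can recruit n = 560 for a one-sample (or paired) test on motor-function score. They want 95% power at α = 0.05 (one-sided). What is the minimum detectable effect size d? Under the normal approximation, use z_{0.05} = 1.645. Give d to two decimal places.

For a single sample (or paired design) of n = 560: d_min = (z_{α} + z_β)/√n.
z-sum = 1.645 + 1.645 = 3.290.
d_min = 3.290 / √560 = 3.290 / 23.664 = 0.139.

d_min ≈ 0.14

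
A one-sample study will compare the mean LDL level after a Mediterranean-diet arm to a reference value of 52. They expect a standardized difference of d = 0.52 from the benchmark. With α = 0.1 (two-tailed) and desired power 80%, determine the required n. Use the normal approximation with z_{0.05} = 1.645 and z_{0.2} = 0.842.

n = 23

For a one-sample test: n = ((z_{α/2} + z_β) / d)².
z_{α/2} + z_β = 1.645 + 0.842 = 2.487.
n = (2.487 / 0.52)² = 4.783² = 22.87.
Round up.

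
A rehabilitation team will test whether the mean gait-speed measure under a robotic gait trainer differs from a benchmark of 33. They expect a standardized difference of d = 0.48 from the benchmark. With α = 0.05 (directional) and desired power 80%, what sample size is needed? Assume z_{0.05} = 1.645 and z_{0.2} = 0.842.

n = 27

For a one-sample test: n = ((z_{α} + z_β) / d)².
z_{α} + z_β = 1.645 + 0.842 = 2.487.
n = (2.487 / 0.48)² = 5.181² = 26.85.
Round up.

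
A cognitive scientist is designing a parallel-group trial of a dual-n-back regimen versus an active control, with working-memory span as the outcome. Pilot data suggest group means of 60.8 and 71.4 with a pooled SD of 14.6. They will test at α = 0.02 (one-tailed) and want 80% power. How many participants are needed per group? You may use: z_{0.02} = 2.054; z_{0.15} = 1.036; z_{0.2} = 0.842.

Cohen's d = |M₁ − M₂| / SD_pooled = |60.8 − 71.4| / 14.6 = 10.6 / 14.6 = 0.726.
For two independent groups with equal n: n = 2·((z_{α} + z_β) / d)².
z_{α} + z_β = 2.054 + 0.842 = 2.896.
n = 2 × (2.896 / 0.726)² = 2 × 3.989² = 2 × 15.91 = 31.8.
Round up to the next whole participant.

n = 32 per group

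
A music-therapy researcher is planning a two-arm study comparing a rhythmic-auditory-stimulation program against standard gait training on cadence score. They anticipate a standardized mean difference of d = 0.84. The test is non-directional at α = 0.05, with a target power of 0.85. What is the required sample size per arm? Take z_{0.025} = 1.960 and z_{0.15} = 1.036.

For two independent groups with equal n: n = 2·((z_{α/2} + z_β) / d)².
z_{α/2} + z_β = 1.960 + 1.036 = 2.996.
n = 2 × (2.996 / 0.84)² = 2 × 3.567² = 2 × 12.72 = 25.4.
Round up to the next whole participant.

n = 26 per group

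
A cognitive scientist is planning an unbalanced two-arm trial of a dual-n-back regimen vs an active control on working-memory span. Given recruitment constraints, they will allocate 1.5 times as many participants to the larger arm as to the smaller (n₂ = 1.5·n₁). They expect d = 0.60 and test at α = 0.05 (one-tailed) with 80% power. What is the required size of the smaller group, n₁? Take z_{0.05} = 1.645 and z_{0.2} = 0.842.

With allocation ratio k = n₂/n₁ = 1.5, Var(x̄₁−x̄₂) = σ²(1/n₁ + 1/(k·n₁)) = σ²·(k+1)/(k·n₁).
So n₁ = (1 + 1/k)·((z_{α} + z_β)/d)² = 1.667 × (2.487/0.60)².
n₁ = 1.667 × 17.18 = 28.6.
Round up: n₁ = 29, giving n₂ = ⌈1.5 × 29⌉ = ⌈43.5⌉ = 44.

n₁ = 29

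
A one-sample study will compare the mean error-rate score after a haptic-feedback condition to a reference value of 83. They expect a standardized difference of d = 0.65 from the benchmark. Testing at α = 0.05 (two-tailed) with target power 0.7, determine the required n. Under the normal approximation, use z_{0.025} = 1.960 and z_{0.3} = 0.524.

n = 15

For a one-sample test: n = ((z_{α/2} + z_β) / d)².
z_{α/2} + z_β = 1.960 + 0.524 = 2.484.
n = (2.484 / 0.65)² = 3.822² = 14.60.
Round up.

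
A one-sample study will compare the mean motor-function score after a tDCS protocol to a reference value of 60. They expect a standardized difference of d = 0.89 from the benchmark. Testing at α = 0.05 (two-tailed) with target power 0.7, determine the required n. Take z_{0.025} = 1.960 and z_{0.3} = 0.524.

n = 8

For a one-sample test: n = ((z_{α/2} + z_β) / d)².
z_{α/2} + z_β = 1.960 + 0.524 = 2.484.
n = (2.484 / 0.89)² = 2.791² = 7.79.
Round up.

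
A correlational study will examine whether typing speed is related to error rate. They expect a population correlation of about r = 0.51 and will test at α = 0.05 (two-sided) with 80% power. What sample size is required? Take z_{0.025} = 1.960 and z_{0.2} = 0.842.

n = 28

Fisher's z: C = ½·ln((1+r)/(1−r)) = ½·ln(3.0816) = 0.5627.
n = ((z_{α/2} + z_β)/C)² + 3.
(1.960 + 0.842) / 0.5627 = 2.802 / 0.5627 = 4.980.
n = 4.980² + 3 = 24.80 + 3 = 27.8.
Round up.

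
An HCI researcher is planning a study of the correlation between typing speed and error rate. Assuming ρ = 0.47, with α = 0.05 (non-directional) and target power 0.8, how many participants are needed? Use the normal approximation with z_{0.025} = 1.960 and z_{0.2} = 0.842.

n = 34

Fisher's z: C = ½·ln((1+r)/(1−r)) = ½·ln(2.7736) = 0.5101.
n = ((z_{α/2} + z_β)/C)² + 3.
(1.960 + 0.842) / 0.5101 = 2.802 / 0.5101 = 5.493.
n = 5.493² + 3 = 30.17 + 3 = 33.2.
Round up.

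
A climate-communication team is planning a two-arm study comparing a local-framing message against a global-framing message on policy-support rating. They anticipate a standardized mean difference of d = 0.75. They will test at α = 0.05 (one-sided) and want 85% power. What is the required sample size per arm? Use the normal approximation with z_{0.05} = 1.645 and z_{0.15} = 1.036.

n = 26 per group

For two independent groups with equal n: n = 2·((z_{α} + z_β) / d)².
z_{α} + z_β = 1.645 + 1.036 = 2.681.
n = 2 × (2.681 / 0.75)² = 2 × 3.575² = 2 × 12.78 = 25.6.
Round up to the next whole participant.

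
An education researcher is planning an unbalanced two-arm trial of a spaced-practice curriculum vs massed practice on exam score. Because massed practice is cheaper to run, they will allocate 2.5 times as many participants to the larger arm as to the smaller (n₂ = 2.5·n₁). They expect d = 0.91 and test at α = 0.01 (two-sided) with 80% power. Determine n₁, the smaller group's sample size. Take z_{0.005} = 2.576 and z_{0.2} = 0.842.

n₁ = 20

With allocation ratio k = n₂/n₁ = 2.5, Var(x̄₁−x̄₂) = σ²(1/n₁ + 1/(k·n₁)) = σ²·(k+1)/(k·n₁).
So n₁ = (1 + 1/k)·((z_{α/2} + z_β)/d)² = 1.400 × (3.418/0.91)².
n₁ = 1.400 × 14.11 = 19.8.
Round up: n₁ = 20, giving n₂ = 2.5 × 20 = 50.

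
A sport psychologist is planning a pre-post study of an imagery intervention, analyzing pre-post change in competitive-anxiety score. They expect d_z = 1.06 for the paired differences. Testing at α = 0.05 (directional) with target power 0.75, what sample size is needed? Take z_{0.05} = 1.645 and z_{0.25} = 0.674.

For a paired (one-sample on differences) test: n = ((z_{α} + z_β) / d)².
z_{α} + z_β = 1.645 + 0.674 = 2.319.
n = (2.319 / 1.06)² = 2.188² = 4.79.
Round up.

n = 5 pairs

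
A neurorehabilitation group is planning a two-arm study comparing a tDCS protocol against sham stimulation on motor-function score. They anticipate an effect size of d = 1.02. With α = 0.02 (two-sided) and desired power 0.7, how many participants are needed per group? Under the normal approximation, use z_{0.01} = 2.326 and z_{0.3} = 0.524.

n = 16 per group

For two independent groups with equal n: n = 2·((z_{α/2} + z_β) / d)².
z_{α/2} + z_β = 2.326 + 0.524 = 2.850.
n = 2 × (2.850 / 1.02)² = 2 × 2.794² = 2 × 7.81 = 15.6.
Round up to the next whole participant.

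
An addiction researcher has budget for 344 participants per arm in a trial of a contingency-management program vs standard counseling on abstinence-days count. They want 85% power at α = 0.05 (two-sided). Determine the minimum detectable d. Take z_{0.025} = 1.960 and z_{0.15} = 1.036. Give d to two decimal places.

d_min ≈ 0.23

For two independent groups of n = 344 each: d_min = (z_{α/2} + z_β)·√(2/n).
z-sum = 1.960 + 1.036 = 2.996.
d_min = 2.996 × √(2/344) = 2.996 × 0.0762 = 0.228.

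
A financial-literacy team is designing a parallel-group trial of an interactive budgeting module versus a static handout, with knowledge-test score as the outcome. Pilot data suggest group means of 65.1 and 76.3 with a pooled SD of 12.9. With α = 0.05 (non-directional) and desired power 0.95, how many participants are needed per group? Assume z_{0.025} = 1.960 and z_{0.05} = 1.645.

Cohen's d = |M₁ − M₂| / SD_pooled = |65.1 − 76.3| / 12.9 = 11.2 / 12.9 = 0.868.
For two independent groups with equal n: n = 2·((z_{α/2} + z_β) / d)².
z_{α/2} + z_β = 1.960 + 1.645 = 3.605.
n = 2 × (3.605 / 0.868)² = 2 × 4.153² = 2 × 17.25 = 34.5.
Round up to the next whole participant.

n = 35 per group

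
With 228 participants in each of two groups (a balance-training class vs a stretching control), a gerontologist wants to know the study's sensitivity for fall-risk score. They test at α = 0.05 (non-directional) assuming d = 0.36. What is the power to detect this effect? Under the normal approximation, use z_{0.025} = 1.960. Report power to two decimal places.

For two equal groups, power = Φ(d·√(n/2) − z_{α/2}).
d·√(n/2) = 0.36 × √(228/2) = 0.36 × 10.677 = 3.844.
z_β = 3.844 − 1.960 = 1.884.
Power = Φ(1.884) = 0.970.

power ≈ 0.97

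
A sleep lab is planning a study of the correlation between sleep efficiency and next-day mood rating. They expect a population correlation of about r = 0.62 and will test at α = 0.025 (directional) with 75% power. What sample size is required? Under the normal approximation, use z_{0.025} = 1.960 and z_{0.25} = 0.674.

n = 17

Fisher's z: C = ½·ln((1+r)/(1−r)) = ½·ln(4.2632) = 0.7250.
n = ((z_{α} + z_β)/C)² + 3.
(1.960 + 0.674) / 0.7250 = 2.634 / 0.7250 = 3.633.
n = 3.633² + 3 = 13.20 + 3 = 16.2.
Round up.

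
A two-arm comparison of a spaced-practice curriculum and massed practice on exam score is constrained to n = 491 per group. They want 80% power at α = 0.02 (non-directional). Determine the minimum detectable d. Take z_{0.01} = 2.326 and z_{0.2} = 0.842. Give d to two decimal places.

d_min ≈ 0.20

For two independent groups of n = 491 each: d_min = (z_{α/2} + z_β)·√(2/n).
z-sum = 2.326 + 0.842 = 3.168.
d_min = 3.168 × √(2/491) = 3.168 × 0.0638 = 0.202.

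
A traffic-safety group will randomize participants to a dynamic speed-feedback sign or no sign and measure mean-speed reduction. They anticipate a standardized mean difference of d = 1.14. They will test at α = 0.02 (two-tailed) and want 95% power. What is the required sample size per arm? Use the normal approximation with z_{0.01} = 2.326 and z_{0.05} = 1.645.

n = 25 per group

For two independent groups with equal n: n = 2·((z_{α/2} + z_β) / d)².
z_{α/2} + z_β = 2.326 + 1.645 = 3.971.
n = 2 × (3.971 / 1.14)² = 2 × 3.483² = 2 × 12.13 = 24.3.
Round up to the next whole participant.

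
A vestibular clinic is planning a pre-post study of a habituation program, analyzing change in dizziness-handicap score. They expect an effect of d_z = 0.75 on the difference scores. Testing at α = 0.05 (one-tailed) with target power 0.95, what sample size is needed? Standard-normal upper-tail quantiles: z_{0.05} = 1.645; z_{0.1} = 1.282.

For a paired (one-sample on differences) test: n = ((z_{α} + z_β) / d)².
z_{α} + z_β = 1.645 + 1.645 = 3.290.
n = (3.290 / 0.75)² = 4.387² = 19.24.
Round up.

n = 20 pairs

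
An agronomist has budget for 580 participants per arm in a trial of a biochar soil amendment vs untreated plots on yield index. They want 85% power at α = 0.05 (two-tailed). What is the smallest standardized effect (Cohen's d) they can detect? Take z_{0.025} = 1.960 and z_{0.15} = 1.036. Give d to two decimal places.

d_min ≈ 0.18

For two independent groups of n = 580 each: d_min = (z_{α/2} + z_β)·√(2/n).
z-sum = 1.960 + 1.036 = 2.996.
d_min = 2.996 × √(2/580) = 2.996 × 0.0587 = 0.176.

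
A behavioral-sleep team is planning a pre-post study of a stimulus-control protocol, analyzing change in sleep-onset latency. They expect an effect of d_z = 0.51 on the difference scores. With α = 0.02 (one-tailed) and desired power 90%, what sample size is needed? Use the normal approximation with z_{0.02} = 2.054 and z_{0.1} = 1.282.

For a paired (one-sample on differences) test: n = ((z_{α} + z_β) / d)².
z_{α} + z_β = 2.054 + 1.282 = 3.336.
n = (3.336 / 0.51)² = 6.541² = 42.79.
Round up.

n = 43 pairs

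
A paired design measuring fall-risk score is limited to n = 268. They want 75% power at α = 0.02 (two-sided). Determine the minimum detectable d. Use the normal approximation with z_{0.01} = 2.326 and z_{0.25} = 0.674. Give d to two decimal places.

For a single sample (or paired design) of n = 268: d_min = (z_{α/2} + z_β)/√n.
z-sum = 2.326 + 0.674 = 3.000.
d_min = 3.000 / √268 = 3.000 / 16.371 = 0.183.

d_min ≈ 0.18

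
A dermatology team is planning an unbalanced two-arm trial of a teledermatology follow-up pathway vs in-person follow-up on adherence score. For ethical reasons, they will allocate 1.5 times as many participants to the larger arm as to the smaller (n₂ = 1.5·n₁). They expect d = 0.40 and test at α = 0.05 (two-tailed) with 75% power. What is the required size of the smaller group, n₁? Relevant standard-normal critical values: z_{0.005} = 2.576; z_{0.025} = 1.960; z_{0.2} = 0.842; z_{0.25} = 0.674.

n₁ = 73

With allocation ratio k = n₂/n₁ = 1.5, Var(x̄₁−x̄₂) = σ²(1/n₁ + 1/(k·n₁)) = σ²·(k+1)/(k·n₁).
So n₁ = (1 + 1/k)·((z_{α/2} + z_β)/d)² = 1.667 × (2.634/0.40)².
n₁ = 1.667 × 43.36 = 72.3.
Round up: n₁ = 73, giving n₂ = ⌈1.5 × 73⌉ = ⌈109.5⌉ = 110.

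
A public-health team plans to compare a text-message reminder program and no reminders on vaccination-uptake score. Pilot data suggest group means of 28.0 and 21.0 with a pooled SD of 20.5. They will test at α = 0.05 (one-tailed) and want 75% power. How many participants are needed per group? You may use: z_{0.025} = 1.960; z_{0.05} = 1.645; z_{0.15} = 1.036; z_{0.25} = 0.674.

n = 93 per group

Cohen's d = |M₁ − M₂| / SD_pooled = |28.0 − 21.0| / 20.5 = 7.0 / 20.5 = 0.341.
For two independent groups with equal n: n = 2·((z_{α} + z_β) / d)².
z_{α} + z_β = 1.645 + 0.674 = 2.319.
n = 2 × (2.319 / 0.341)² = 2 × 6.801² = 2 × 46.25 = 92.5.
Round up to the next whole participant.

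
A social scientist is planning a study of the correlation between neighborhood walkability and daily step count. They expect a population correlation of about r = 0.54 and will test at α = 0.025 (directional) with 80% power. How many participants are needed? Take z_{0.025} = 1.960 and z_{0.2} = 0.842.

Fisher's z: C = ½·ln((1+r)/(1−r)) = ½·ln(3.3478) = 0.6042.
n = ((z_{α} + z_β)/C)² + 3.
(1.960 + 0.842) / 0.6042 = 2.802 / 0.6042 = 4.638.
n = 4.638² + 3 = 21.51 + 3 = 24.5.
Round up.

n = 25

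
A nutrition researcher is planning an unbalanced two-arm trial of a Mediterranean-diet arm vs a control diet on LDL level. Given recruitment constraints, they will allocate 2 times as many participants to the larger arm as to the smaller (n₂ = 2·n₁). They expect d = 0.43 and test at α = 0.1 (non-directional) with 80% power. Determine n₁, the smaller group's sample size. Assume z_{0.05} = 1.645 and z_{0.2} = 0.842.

With allocation ratio k = n₂/n₁ = 2, Var(x̄₁−x̄₂) = σ²(1/n₁ + 1/(k·n₁)) = σ²·(k+1)/(k·n₁).
So n₁ = (1 + 1/k)·((z_{α/2} + z_β)/d)² = 1.500 × (2.487/0.43)².
n₁ = 1.500 × 33.45 = 50.2.
Round up: n₁ = 51, giving n₂ = 2 × 51 = 102.

n₁ = 51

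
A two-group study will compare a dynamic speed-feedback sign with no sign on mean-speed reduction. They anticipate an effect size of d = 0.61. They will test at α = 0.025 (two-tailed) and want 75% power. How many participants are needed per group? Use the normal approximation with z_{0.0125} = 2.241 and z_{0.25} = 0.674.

For two independent groups with equal n: n = 2·((z_{α/2} + z_β) / d)².
z_{α/2} + z_β = 2.241 + 0.674 = 2.915.
n = 2 × (2.915 / 0.61)² = 2 × 4.779² = 2 × 22.84 = 45.7.
Round up to the next whole participant.

n = 46 per group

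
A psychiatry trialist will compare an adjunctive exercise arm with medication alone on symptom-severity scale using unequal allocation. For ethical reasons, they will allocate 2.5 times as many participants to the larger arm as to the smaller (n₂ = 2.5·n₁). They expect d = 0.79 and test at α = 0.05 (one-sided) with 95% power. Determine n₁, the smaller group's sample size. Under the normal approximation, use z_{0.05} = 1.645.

With allocation ratio k = n₂/n₁ = 2.5, Var(x̄₁−x̄₂) = σ²(1/n₁ + 1/(k·n₁)) = σ²·(k+1)/(k·n₁).
So n₁ = (1 + 1/k)·((z_{α} + z_β)/d)² = 1.400 × (3.290/0.79)².
n₁ = 1.400 × 17.34 = 24.3.
Round up: n₁ = 25, giving n₂ = ⌈2.5 × 25⌉ = ⌈62.5⌉ = 63.

n₁ = 25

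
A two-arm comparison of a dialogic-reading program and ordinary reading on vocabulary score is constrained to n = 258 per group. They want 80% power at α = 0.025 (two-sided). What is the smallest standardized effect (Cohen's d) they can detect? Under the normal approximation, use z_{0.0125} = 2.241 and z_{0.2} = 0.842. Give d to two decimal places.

For two independent groups of n = 258 each: d_min = (z_{α/2} + z_β)·√(2/n).
z-sum = 2.241 + 0.842 = 3.083.
d_min = 3.083 × √(2/258) = 3.083 × 0.0880 = 0.271.

d_min ≈ 0.27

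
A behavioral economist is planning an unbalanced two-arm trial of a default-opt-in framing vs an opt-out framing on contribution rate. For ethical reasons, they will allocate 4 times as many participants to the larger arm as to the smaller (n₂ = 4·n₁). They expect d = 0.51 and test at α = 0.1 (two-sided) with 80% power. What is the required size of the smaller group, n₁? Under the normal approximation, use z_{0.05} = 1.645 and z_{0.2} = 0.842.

With allocation ratio k = n₂/n₁ = 4, Var(x̄₁−x̄₂) = σ²(1/n₁ + 1/(k·n₁)) = σ²·(k+1)/(k·n₁).
So n₁ = (1 + 1/k)·((z_{α/2} + z_β)/d)² = 1.250 × (2.487/0.51)².
n₁ = 1.250 × 23.78 = 29.7.
Round up: n₁ = 30, giving n₂ = 4 × 30 = 120.

n₁ = 30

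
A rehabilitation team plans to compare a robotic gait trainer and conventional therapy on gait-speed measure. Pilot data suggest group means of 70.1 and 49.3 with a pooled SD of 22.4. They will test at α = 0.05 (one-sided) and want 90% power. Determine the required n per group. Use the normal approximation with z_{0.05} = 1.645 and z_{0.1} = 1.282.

Cohen's d = |M₁ − M₂| / SD_pooled = |70.1 − 49.3| / 22.4 = 20.8 / 22.4 = 0.929.
For two independent groups with equal n: n = 2·((z_{α} + z_β) / d)².
z_{α} + z_β = 1.645 + 1.282 = 2.927.
n = 2 × (2.927 / 0.929)² = 2 × 3.151² = 2 × 9.93 = 19.9.
Round up to the next whole participant.

n = 20 per group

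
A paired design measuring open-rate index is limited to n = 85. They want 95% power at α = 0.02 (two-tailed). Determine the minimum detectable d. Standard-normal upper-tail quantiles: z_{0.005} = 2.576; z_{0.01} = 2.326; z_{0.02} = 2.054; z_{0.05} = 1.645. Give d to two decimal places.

d_min ≈ 0.43

For a single sample (or paired design) of n = 85: d_min = (z_{α/2} + z_β)/√n.
z-sum = 2.326 + 1.645 = 3.971.
d_min = 3.971 / √85 = 3.971 / 9.220 = 0.431.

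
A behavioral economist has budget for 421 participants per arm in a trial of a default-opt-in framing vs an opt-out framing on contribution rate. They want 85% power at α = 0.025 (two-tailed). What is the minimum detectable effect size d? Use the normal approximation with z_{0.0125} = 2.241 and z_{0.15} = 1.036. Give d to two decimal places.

d_min ≈ 0.23

For two independent groups of n = 421 each: d_min = (z_{α/2} + z_β)·√(2/n).
z-sum = 2.241 + 1.036 = 3.277.
d_min = 3.277 × √(2/421) = 3.277 × 0.0689 = 0.226.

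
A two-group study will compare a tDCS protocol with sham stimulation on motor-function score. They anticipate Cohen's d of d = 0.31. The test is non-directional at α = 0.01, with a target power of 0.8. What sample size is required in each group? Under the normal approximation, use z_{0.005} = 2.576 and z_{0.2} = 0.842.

For two independent groups with equal n: n = 2·((z_{α/2} + z_β) / d)².
z_{α/2} + z_β = 2.576 + 0.842 = 3.418.
n = 2 × (3.418 / 0.31)² = 2 × 11.026² = 2 × 121.57 = 243.1.
Round up to the next whole participant.

n = 244 per group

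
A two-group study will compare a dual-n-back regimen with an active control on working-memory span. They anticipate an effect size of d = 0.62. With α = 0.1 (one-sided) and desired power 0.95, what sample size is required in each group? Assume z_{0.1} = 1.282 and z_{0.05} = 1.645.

n = 45 per group

For two independent groups with equal n: n = 2·((z_{α} + z_β) / d)².
z_{α} + z_β = 1.282 + 1.645 = 2.927.
n = 2 × (2.927 / 0.62)² = 2 × 4.721² = 2 × 22.29 = 44.6.
Round up to the next whole participant.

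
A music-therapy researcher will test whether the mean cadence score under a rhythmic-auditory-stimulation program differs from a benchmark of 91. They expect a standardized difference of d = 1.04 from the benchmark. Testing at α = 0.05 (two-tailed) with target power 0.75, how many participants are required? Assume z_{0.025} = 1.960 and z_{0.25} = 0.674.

n = 7

For a one-sample test: n = ((z_{α/2} + z_β) / d)².
z_{α/2} + z_β = 1.960 + 0.674 = 2.634.
n = (2.634 / 1.04)² = 2.533² = 6.41.
Round up.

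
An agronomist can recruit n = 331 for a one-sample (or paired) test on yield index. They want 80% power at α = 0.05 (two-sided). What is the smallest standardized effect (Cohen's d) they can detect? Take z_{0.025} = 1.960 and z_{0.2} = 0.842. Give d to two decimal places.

d_min ≈ 0.15

For a single sample (or paired design) of n = 331: d_min = (z_{α/2} + z_β)/√n.
z-sum = 1.960 + 0.842 = 2.802.
d_min = 2.802 / √331 = 2.802 / 18.193 = 0.154.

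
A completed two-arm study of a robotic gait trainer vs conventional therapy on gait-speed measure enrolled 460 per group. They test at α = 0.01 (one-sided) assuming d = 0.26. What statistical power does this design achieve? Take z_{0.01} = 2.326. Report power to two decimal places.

power ≈ 0.95

For two equal groups, power = Φ(d·√(n/2) − z_{α}).
d·√(n/2) = 0.26 × √(460/2) = 0.26 × 15.166 = 3.943.
z_β = 3.943 − 2.326 = 1.617.
Power = Φ(1.617) = 0.947.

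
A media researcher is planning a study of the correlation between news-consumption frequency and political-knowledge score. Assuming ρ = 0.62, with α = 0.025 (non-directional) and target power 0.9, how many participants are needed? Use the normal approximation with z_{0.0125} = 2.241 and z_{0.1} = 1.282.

n = 27

Fisher's z: C = ½·ln((1+r)/(1−r)) = ½·ln(4.2632) = 0.7250.
n = ((z_{α/2} + z_β)/C)² + 3.
(2.241 + 1.282) / 0.7250 = 3.523 / 0.7250 = 4.859.
n = 4.859² + 3 = 23.61 + 3 = 26.6.
Round up.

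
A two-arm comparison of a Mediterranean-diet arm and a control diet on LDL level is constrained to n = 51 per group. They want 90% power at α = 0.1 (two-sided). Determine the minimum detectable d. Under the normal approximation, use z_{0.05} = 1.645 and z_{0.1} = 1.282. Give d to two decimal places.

For two independent groups of n = 51 each: d_min = (z_{α/2} + z_β)·√(2/n).
z-sum = 1.645 + 1.282 = 2.927.
d_min = 2.927 × √(2/51) = 2.927 × 0.1980 = 0.580.

d_min ≈ 0.58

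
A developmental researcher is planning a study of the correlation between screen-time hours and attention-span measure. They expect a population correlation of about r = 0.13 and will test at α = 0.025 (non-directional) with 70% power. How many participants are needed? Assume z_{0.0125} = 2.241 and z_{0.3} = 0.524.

Fisher's z: C = ½·ln((1+r)/(1−r)) = ½·ln(1.2989) = 0.1307.
n = ((z_{α/2} + z_β)/C)² + 3.
(2.241 + 0.524) / 0.1307 = 2.765 / 0.1307 = 21.155.
n = 21.155² + 3 = 447.55 + 3 = 450.5.
Round up.

n = 451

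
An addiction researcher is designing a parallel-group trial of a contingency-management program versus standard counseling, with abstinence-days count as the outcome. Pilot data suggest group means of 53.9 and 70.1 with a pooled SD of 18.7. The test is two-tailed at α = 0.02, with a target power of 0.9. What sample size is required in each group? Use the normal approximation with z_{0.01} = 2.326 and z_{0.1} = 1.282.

Cohen's d = |M₁ − M₂| / SD_pooled = |53.9 − 70.1| / 18.7 = 16.2 / 18.7 = 0.866.
For two independent groups with equal n: n = 2·((z_{α/2} + z_β) / d)².
z_{α/2} + z_β = 2.326 + 1.282 = 3.608.
n = 2 × (3.608 / 0.866)² = 2 × 4.166² = 2 × 17.36 = 34.7.
Round up to the next whole participant.

n = 35 per group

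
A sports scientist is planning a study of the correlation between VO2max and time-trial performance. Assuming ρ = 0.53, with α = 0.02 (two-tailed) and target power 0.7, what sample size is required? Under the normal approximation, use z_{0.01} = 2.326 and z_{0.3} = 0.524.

Fisher's z: C = ½·ln((1+r)/(1−r)) = ½·ln(3.2553) = 0.5901.
n = ((z_{α/2} + z_β)/C)² + 3.
(2.326 + 0.524) / 0.5901 = 2.850 / 0.5901 = 4.830.
n = 4.830² + 3 = 23.33 + 3 = 26.3.
Round up.

n = 27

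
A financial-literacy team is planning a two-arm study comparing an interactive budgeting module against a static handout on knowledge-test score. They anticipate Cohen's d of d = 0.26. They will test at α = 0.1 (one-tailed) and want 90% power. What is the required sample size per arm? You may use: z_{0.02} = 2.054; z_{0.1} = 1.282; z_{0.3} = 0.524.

n = 195 per group

For two independent groups with equal n: n = 2·((z_{α} + z_β) / d)².
z_{α} + z_β = 1.282 + 1.282 = 2.564.
n = 2 × (2.564 / 0.26)² = 2 × 9.862² = 2 × 97.25 = 194.5.
Round up to the next whole participant.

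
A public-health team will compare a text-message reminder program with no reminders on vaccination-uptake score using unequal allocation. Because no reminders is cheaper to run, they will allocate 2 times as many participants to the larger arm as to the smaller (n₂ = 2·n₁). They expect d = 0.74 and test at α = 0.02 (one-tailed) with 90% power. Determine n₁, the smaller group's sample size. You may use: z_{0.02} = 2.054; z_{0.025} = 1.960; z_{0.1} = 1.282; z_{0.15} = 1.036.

n₁ = 31

With allocation ratio k = n₂/n₁ = 2, Var(x̄₁−x̄₂) = σ²(1/n₁ + 1/(k·n₁)) = σ²·(k+1)/(k·n₁).
So n₁ = (1 + 1/k)·((z_{α} + z_β)/d)² = 1.500 × (3.336/0.74)².
n₁ = 1.500 × 20.32 = 30.5.
Round up: n₁ = 31, giving n₂ = 2 × 31 = 62.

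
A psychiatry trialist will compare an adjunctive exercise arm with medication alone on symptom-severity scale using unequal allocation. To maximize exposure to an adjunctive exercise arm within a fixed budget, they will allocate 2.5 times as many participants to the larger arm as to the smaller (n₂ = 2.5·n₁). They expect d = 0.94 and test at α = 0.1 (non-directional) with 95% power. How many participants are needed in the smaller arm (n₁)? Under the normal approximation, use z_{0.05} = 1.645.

n₁ = 18

With allocation ratio k = n₂/n₁ = 2.5, Var(x̄₁−x̄₂) = σ²(1/n₁ + 1/(k·n₁)) = σ²·(k+1)/(k·n₁).
So n₁ = (1 + 1/k)·((z_{α/2} + z_β)/d)² = 1.400 × (3.290/0.94)².
n₁ = 1.400 × 12.25 = 17.2.
Round up: n₁ = 18, giving n₂ = 2.5 × 18 = 45.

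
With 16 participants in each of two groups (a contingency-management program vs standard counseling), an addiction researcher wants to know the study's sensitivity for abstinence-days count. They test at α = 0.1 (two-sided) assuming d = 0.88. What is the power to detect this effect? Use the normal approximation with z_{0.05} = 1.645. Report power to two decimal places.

For two equal groups, power = Φ(d·√(n/2) − z_{α/2}).
d·√(n/2) = 0.88 × √(16/2) = 0.88 × 2.828 = 2.489.
z_β = 2.489 − 1.645 = 0.844.
Power = Φ(0.844) = 0.801.

power ≈ 0.80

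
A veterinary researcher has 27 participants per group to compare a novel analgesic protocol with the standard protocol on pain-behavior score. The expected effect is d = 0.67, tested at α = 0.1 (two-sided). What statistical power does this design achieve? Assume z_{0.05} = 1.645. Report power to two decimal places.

power ≈ 0.79

For two equal groups, power = Φ(d·√(n/2) − z_{α/2}).
d·√(n/2) = 0.67 × √(27/2) = 0.67 × 3.674 = 2.462.
z_β = 2.462 − 1.645 = 0.817.
Power = Φ(0.817) = 0.793.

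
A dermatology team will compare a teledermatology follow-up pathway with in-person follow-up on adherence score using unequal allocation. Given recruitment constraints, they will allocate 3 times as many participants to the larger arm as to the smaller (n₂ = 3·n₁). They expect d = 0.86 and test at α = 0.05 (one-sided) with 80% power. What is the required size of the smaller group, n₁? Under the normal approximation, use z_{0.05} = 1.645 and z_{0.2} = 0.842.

n₁ = 12

With allocation ratio k = n₂/n₁ = 3, Var(x̄₁−x̄₂) = σ²(1/n₁ + 1/(k·n₁)) = σ²·(k+1)/(k·n₁).
So n₁ = (1 + 1/k)·((z_{α} + z_β)/d)² = 1.333 × (2.487/0.86)².
n₁ = 1.333 × 8.36 = 11.2.
Round up: n₁ = 12, giving n₂ = 3 × 12 = 36.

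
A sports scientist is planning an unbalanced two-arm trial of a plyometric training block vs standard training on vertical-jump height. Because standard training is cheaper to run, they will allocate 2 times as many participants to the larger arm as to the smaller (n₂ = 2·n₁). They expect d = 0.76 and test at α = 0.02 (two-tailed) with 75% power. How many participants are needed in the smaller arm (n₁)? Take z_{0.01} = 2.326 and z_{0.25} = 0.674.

n₁ = 24

With allocation ratio k = n₂/n₁ = 2, Var(x̄₁−x̄₂) = σ²(1/n₁ + 1/(k·n₁)) = σ²·(k+1)/(k·n₁).
So n₁ = (1 + 1/k)·((z_{α/2} + z_β)/d)² = 1.500 × (3.000/0.76)².
n₁ = 1.500 × 15.58 = 23.4.
Round up: n₁ = 24, giving n₂ = 2 × 24 = 48.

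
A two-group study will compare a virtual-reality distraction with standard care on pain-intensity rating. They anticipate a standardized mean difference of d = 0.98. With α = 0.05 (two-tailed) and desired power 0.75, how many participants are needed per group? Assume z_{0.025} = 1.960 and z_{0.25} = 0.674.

n = 15 per group

For two independent groups with equal n: n = 2·((z_{α/2} + z_β) / d)².
z_{α/2} + z_β = 1.960 + 0.674 = 2.634.
n = 2 × (2.634 / 0.98)² = 2 × 2.688² = 2 × 7.22 = 14.4.
Round up to the next whole participant.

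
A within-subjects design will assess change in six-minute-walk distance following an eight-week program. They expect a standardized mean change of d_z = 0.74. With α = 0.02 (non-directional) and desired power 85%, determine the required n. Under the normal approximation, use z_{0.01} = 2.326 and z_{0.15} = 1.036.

For a paired (one-sample on differences) test: n = ((z_{α/2} + z_β) / d)².
z_{α/2} + z_β = 2.326 + 1.036 = 3.362.
n = (3.362 / 0.74)² = 4.543² = 20.64.
Round up.

n = 21 pairs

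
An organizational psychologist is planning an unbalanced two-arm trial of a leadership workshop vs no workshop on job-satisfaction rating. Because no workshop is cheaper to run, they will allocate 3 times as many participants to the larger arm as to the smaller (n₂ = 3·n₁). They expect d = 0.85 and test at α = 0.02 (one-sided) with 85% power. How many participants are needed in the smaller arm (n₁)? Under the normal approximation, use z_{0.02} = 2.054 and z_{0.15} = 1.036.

With allocation ratio k = n₂/n₁ = 3, Var(x̄₁−x̄₂) = σ²(1/n₁ + 1/(k·n₁)) = σ²·(k+1)/(k·n₁).
So n₁ = (1 + 1/k)·((z_{α} + z_β)/d)² = 1.333 × (3.090/0.85)².
n₁ = 1.333 × 13.22 = 17.6.
Round up: n₁ = 18, giving n₂ = 3 × 18 = 54.

n₁ = 18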